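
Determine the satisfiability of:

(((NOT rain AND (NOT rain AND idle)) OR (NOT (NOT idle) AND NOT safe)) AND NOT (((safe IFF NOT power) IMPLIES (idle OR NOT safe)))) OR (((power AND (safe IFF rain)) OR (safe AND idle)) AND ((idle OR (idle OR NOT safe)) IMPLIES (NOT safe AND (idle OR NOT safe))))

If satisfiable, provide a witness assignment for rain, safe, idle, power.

rain=F; safe=F; idle=T; power=T

  (((NOT rain AND (NOT rain AND idle)) OR (NOT (NOT idle) AND NOT safe)) AND NOT (((safe IFF NOT power) IMPLIES (idle OR NOT safe)))) OR (((power AND (safe IFF rain)) OR (safe AND idle)) AND ((idle OR (idle OR NOT safe)) IMPLIES (NOT safe AND (idle OR NOT safe)))) = True
    ((NOT rain AND (NOT rain AND idle)) OR (NOT (NOT idle) AND NOT safe)) AND NOT (((safe IFF NOT power) IMPLIES (idle OR NOT safe))) = False
      (NOT rain AND (NOT rain AND idle)) OR (NOT (NOT idle) AND NOT safe) = True
        NOT rain AND (NOT rain AND idle) = True
          NOT rain = True
          NOT rain AND idle = True
            NOT rain = True
        NOT (NOT idle) AND NOT safe = True
          NOT (NOT idle) = True
            NOT idle = False
          NOT safe = True
      NOT (((safe IFF NOT power) IMPLIES (idle OR NOT safe))) = False
        (safe IFF NOT power) IMPLIES (idle OR NOT safe) = True
          safe IFF NOT power = True
            NOT power = False
          idle OR NOT safe = True
            NOT safe = True
    ((power AND (safe IFF rain)) OR (safe AND idle)) AND ((idle OR (idle OR NOT safe)) IMPLIES (NOT safe AND (idle OR NOT safe))) = True
      (power AND (safe IFF rain)) OR (safe AND idle) = True
        power AND (safe IFF rain) = True
          safe IFF rain = True
        safe AND idle = False
      (idle OR (idle OR NOT safe)) IMPLIES (NOT safe AND (idle OR NOT safe)) = True
        idle OR (idle OR NOT safe) = True
          idle OR NOT safe = True
            NOT safe = True
        NOT safe AND (idle OR NOT safe) = True
          NOT safe = True
          idle OR NOT safe = True
            NOT safe = True
The formula evaluates to True.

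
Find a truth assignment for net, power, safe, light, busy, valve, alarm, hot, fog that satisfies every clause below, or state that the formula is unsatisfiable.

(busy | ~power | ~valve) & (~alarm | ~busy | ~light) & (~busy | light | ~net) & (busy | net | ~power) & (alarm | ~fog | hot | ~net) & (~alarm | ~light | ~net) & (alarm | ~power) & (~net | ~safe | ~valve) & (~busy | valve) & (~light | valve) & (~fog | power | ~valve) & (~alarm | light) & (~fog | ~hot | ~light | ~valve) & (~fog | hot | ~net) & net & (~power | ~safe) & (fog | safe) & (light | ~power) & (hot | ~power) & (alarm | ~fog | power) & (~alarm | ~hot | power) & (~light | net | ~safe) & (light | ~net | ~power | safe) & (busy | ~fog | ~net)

net = True, power = False, safe = True, light = False, busy = False, valve = False, alarm = False, hot = True, fog = False

Unit clause (net) forces net = True.
Try power = True:
  (alarm | ~power) forces alarm = True.
  (~alarm | ~light | ~net) forces light = False.
  clause (~alarm | light) is falsified — backtrack.
So power = False.
Try safe = False:
  (fog | safe) forces fog = True.
  (~fog | power | ~valve) forces valve = False.
  (~busy | valve) forces busy = False.
  clause (busy | ~fog | ~net) is falsified — backtrack.
So safe = True.
  then (~net | ~safe | ~valve) forces valve = False.
  then (~busy | valve) forces busy = False.
  then (~light | valve) forces light = False.
  then (~alarm | light) forces alarm = False.
  then (alarm | ~fog | power) forces fog = False.
Set hot = True.
All clauses satisfied.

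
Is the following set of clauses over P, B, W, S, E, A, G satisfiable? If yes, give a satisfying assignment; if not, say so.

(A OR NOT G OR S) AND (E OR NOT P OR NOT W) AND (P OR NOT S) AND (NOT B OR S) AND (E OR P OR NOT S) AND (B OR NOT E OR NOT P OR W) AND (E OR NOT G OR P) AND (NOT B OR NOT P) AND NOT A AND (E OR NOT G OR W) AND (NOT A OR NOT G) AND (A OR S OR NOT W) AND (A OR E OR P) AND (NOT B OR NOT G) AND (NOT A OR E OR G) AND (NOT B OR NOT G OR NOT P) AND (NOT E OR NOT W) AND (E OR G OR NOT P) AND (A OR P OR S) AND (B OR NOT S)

No satisfying assignment exists.

Case B = True:
  (NOT B OR S) forces S = True.
  (P OR NOT S) forces P = True.
  Clause (NOT B OR NOT P) is falsified — contradiction.
Case B = False:
  (NOT A) forces A = False.
  (B OR NOT S) forces S = False.
  (A OR NOT G OR S) forces G = False.
  (A OR S OR NOT W) forces W = False.
  (A OR P OR S) forces P = True.
  (B OR NOT E OR NOT P OR W) forces E = False.
  Clause (E OR G OR NOT P) is falsified — contradiction.
Both cases fail, so the formula is unsatisfiable.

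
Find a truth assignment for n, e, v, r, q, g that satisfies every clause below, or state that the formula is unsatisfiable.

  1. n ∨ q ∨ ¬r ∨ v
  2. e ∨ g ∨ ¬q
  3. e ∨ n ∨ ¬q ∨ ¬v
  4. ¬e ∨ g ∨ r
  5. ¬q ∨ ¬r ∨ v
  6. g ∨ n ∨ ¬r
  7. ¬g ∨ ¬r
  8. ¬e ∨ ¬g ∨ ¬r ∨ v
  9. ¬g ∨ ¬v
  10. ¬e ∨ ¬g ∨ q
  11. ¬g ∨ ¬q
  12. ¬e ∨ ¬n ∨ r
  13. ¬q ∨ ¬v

Set n = True.
Set e = True.
  then (¬e ∨ ¬n ∨ r) forces r = True.
  then (¬g ∨ ¬r) forces g = False.
Set v = True.
  then (¬q ∨ ¬v) forces q = False.
All clauses satisfied.

n: True, e: True, v: True, r: True, q: False, g: False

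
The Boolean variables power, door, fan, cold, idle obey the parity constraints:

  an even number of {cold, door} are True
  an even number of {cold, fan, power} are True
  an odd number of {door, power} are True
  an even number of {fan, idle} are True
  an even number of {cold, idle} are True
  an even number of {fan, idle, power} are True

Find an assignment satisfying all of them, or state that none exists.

power = False, door = True, fan = True, cold = True, idle = True

{cold, door}: 2 true → even ✓
{cold, fan, power}: 2 true → even ✓
{door, power}: 1 true → odd ✓
{fan, idle}: 2 true → even ✓
{cold, idle}: 2 true → even ✓
{fan, idle, power}: 2 true → even ✓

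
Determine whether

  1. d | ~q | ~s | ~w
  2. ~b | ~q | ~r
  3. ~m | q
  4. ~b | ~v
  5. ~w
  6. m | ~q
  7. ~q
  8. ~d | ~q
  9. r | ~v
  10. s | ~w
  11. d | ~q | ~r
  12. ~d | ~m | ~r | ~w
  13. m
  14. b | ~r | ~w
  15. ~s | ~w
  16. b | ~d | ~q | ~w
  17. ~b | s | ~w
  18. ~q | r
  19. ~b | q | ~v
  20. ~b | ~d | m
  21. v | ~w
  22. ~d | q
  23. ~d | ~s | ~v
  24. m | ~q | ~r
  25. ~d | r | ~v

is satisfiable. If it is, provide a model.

UNSATISFIABLE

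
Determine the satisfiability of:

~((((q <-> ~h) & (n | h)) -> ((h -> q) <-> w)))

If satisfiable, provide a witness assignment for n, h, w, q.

n = True; h = True; w = True; q = False

  ~((((q <-> ~h) & (n | h)) -> ((h -> q) <-> w))) = True
    ((q <-> ~h) & (n | h)) -> ((h -> q) <-> w) = False
      (q <-> ~h) & (n | h) = True
        q <-> ~h = True
          ~h = False
        n | h = True
      (h -> q) <-> w = False
        h -> q = False
The formula evaluates to True.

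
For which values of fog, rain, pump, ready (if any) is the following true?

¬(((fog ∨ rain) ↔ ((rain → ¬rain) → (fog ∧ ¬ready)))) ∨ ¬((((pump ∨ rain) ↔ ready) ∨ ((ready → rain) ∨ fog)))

fog = False; rain = False; pump = False; ready = True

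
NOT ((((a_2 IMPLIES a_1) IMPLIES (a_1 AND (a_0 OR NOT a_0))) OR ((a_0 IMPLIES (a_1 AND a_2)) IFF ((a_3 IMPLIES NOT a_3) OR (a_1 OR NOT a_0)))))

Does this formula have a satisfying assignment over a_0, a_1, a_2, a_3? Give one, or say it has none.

a_0=T, a_1=F, a_2=F, a_3=F

  NOT ((((a_2 IMPLIES a_1) IMPLIES (a_1 AND (a_0 OR NOT a_0))) OR ((a_0 IMPLIES (a_1 AND a_2)) IFF ((a_3 IMPLIES NOT a_3) OR (a_1 OR NOT a_0))))) = True
    ((a_2 IMPLIES a_1) IMPLIES (a_1 AND (a_0 OR NOT a_0))) OR ((a_0 IMPLIES (a_1 AND a_2)) IFF ((a_3 IMPLIES NOT a_3) OR (a_1 OR NOT a_0))) = False
      (a_2 IMPLIES a_1) IMPLIES (a_1 AND (a_0 OR NOT a_0)) = False
        a_2 IMPLIES a_1 = True
        a_1 AND (a_0 OR NOT a_0) = False
          a_0 OR NOT a_0 = True
            NOT a_0 = False
      (a_0 IMPLIES (a_1 AND a_2)) IFF ((a_3 IMPLIES NOT a_3) OR (a_1 OR NOT a_0)) = False
        a_0 IMPLIES (a_1 AND a_2) = False
          a_1 AND a_2 = False
        (a_3 IMPLIES NOT a_3) OR (a_1 OR NOT a_0) = True
          a_3 IMPLIES NOT a_3 = True
            NOT a_3 = True
          a_1 OR NOT a_0 = False
            NOT a_0 = False
The formula evaluates to True.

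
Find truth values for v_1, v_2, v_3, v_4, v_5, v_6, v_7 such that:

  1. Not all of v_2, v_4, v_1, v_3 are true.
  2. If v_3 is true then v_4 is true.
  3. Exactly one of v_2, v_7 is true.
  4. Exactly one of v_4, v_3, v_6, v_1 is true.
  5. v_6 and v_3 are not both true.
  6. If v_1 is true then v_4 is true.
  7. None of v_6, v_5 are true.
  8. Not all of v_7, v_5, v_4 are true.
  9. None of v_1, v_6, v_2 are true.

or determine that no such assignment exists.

v_1 = False; v_2 = False; v_3 = False; v_4 = True; v_5 = False; v_6 = False; v_7 = True

  (1) {v_2, v_4, v_1, v_3}: 1/4 true — not all ✓
  (2) v_3=F ⇒ v_4: vacuous ✓
  (3) {v_2, v_7}: 1 true — exactly one ✓
  (4) {v_4, v_3, v_6, v_1}: 1 true — exactly one ✓
  (5) v_6=F, v_3=F — not both ✓
  (6) v_1=F ⇒ v_4: vacuous ✓
  (7) {v_6, v_5}: 0 true — none ✓
  (8) {v_7, v_5, v_4}: 2/3 true — not all ✓
  (9) {v_1, v_6, v_2}: 0 true — none ✓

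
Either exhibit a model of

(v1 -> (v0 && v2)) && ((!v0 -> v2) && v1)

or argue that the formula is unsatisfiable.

v0: True, v1: True, v2: True

  v1 -> (v0 && v2) = True
    v0 && v2 = True
  (!v0 -> v2) && v1 = True
    !v0 -> v2 = True
      !v0 = False
Both conjuncts True, so the formula holds.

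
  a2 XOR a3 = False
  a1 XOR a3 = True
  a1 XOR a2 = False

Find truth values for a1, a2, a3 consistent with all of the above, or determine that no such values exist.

Unsatisfiable — no assignment works.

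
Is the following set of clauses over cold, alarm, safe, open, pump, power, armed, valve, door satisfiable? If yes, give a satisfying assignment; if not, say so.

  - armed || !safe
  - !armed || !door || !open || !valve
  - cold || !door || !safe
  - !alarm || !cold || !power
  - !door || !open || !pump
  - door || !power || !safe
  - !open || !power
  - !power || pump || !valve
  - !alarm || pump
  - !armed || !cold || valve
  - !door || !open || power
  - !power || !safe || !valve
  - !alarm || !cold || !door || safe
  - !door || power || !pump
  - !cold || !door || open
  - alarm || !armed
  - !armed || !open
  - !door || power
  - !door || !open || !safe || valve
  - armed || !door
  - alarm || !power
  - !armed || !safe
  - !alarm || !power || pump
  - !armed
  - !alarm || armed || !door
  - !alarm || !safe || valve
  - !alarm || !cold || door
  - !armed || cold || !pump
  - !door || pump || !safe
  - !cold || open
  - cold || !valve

Unit clause (!armed) forces armed = False.
In (armed || !safe) only !safe is left, so safe = False.
In (armed || !door) only !door is left, so door = False.
Set cold = False.
  then (cold || !valve) forces valve = False.
Set alarm = False.
  then (alarm || !power) forces power = False.
Set open = True.
Set pump = True.
All clauses satisfied.

cold=F, alarm=F, safe=F, open=T, pump=T, power=F, armed=F, valve=F, door=F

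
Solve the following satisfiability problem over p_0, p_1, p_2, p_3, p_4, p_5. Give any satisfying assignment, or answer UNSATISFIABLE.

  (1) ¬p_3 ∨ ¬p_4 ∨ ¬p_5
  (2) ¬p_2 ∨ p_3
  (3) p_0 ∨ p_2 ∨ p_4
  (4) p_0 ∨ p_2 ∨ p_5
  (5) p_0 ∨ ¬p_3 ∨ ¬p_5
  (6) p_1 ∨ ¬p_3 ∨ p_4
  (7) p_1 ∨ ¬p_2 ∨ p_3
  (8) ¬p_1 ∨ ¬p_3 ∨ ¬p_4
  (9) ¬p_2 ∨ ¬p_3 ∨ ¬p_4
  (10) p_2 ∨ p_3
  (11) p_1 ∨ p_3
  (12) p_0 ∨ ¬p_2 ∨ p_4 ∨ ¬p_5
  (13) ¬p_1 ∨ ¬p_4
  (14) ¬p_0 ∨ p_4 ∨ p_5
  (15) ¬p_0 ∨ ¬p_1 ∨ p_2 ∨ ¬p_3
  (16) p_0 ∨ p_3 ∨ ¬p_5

Set p_0 = True.
Set p_1 = False.
  then (p_1 ∨ p_3) forces p_3 = True.
  then (p_1 ∨ ¬p_3 ∨ p_4) forces p_4 = True.
  then (¬p_2 ∨ ¬p_3 ∨ ¬p_4) forces p_2 = False.
  then (¬p_3 ∨ ¬p_4 ∨ ¬p_5) forces p_5 = False.
All clauses satisfied.

p_0=T, p_1=F, p_2=F, p_3=T, p_4=T, p_5=F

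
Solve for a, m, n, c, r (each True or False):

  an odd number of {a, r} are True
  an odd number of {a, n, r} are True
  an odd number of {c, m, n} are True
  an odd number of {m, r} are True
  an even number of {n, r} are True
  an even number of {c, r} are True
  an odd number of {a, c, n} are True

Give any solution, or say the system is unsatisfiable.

a = True; m = True; n = False; c = False; r = False

{a, r}: 1 true → odd ✓
{a, n, r}: 1 true → odd ✓
{c, m, n}: 1 true → odd ✓
{m, r}: 1 true → odd ✓
{n, r}: 0 true → even ✓
{c, r}: 0 true → even ✓
{a, c, n}: 1 true → odd ✓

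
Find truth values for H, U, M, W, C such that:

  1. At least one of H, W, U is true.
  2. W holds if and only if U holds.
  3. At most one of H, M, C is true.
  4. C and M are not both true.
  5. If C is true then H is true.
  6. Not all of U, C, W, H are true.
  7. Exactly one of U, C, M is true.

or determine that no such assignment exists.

H=F; U=T; M=F; W=T; C=F

  (1) {H, W, U}: 2 true — at least one ✓
  (2) W=T, U=T — same ✓
  (3) {H, M, C}: 0 true — at most one ✓
  (4) C=F, M=F — not both ✓
  (5) C=F ⇒ H: vacuous ✓
  (6) {U, C, W, H}: 2/4 true — not all ✓
  (7) {U, C, M}: 1 true — exactly one ✓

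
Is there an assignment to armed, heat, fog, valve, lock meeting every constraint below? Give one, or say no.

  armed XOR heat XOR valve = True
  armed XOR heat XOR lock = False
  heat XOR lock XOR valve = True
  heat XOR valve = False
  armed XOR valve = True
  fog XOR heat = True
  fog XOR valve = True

armed=T, heat=F, fog=T, valve=F, lock=T

armed XOR heat XOR valve = T XOR F XOR F = True ✓
armed XOR heat XOR lock = T XOR F XOR T = False ✓
heat XOR lock XOR valve = F XOR T XOR F = True ✓
heat XOR valve = F XOR F = False ✓
armed XOR valve = T XOR F = True ✓
fog XOR heat = T XOR F = True ✓
fog XOR valve = T XOR F = True ✓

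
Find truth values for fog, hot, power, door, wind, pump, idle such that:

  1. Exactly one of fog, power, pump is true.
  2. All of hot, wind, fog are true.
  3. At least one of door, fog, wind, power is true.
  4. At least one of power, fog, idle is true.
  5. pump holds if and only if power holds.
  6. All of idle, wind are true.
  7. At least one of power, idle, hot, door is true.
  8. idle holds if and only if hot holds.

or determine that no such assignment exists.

fog: True; hot: True; power: False; door: False; wind: True; pump: False; idle: True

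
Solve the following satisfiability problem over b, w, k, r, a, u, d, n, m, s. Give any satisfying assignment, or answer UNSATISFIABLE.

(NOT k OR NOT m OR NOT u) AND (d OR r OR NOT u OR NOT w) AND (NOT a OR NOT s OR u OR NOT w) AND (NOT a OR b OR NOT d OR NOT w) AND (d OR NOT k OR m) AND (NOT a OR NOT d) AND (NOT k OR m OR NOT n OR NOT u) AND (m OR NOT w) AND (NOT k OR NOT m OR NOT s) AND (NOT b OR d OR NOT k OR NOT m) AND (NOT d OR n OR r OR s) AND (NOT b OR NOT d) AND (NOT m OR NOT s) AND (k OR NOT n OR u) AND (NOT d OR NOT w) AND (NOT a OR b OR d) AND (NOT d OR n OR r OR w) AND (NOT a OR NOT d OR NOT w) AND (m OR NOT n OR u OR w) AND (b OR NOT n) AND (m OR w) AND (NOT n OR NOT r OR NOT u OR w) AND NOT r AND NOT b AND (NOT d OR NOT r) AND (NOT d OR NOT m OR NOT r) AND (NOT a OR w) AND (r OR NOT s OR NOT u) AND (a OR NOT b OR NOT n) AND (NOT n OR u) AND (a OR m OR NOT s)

Unit clause (NOT r) forces r = False.
Unit clause (NOT b) forces b = False.
In (b OR NOT n) only NOT n is left, so n = False.
Set w = False.
  then (NOT d OR n OR r OR w) forces d = False.
  then (m OR w) forces m = True.
  then (NOT a OR w) forces a = False.
  then (NOT m OR NOT s) forces s = False.
Set k = False.
Set u = False.
All clauses satisfied.

b = False, w = False, k = False, r = False, a = False, u = False, d = False, n = False, m = True, s = False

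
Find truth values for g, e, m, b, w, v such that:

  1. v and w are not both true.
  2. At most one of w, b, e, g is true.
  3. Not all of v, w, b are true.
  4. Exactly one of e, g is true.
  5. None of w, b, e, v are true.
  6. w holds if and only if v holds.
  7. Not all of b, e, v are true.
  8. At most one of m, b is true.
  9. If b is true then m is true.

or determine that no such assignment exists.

g=T, e=F, m=F, b=F, w=F, v=F

  (1) v=F, w=F — not both ✓
  (2) {w, b, e, g}: 1 true — at most one ✓
  (3) {v, w, b}: 0/3 true — not all ✓
  (4) {e, g}: 1 true — exactly one ✓
  (5) {w, b, e, v}: 0 true — none ✓
  (6) w=F, v=F — same ✓
  (7) {b, e, v}: 0/3 true — not all ✓
  (8) {m, b}: 0 true — at most one ✓
  (9) b=F ⇒ m: vacuous ✓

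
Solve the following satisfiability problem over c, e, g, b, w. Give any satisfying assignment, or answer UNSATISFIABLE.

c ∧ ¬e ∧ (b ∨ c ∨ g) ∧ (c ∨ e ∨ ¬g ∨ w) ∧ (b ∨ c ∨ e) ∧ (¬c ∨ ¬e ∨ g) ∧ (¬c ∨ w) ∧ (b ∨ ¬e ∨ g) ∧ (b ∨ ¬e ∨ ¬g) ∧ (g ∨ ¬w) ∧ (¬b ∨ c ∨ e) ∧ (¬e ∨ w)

c = True, e = False, g = True, b = True, w = True

Unit clause (c) forces c = True.
Unit clause (¬e) forces e = False.
In (¬c ∨ w) only w is left, so w = True.
In (g ∨ ¬w) only g is left, so g = True.
Set b = True.
All clauses satisfied.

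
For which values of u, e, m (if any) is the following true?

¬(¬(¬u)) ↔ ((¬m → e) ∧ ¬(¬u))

u = True; e = False; m = False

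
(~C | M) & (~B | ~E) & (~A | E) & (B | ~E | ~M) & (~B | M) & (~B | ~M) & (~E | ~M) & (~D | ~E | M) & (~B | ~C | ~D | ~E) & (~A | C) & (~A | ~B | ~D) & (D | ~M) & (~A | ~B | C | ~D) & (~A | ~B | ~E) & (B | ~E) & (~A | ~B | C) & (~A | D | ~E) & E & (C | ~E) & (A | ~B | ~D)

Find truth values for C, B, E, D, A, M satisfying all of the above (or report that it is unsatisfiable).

UNSATISFIABLE

Case E = True:
  (~B | ~E) forces B = False.
  Clause (B | ~E) is falsified — contradiction.
Case E = False:
  Clause (E) is falsified — contradiction.
Both cases fail, so the formula is unsatisfiable.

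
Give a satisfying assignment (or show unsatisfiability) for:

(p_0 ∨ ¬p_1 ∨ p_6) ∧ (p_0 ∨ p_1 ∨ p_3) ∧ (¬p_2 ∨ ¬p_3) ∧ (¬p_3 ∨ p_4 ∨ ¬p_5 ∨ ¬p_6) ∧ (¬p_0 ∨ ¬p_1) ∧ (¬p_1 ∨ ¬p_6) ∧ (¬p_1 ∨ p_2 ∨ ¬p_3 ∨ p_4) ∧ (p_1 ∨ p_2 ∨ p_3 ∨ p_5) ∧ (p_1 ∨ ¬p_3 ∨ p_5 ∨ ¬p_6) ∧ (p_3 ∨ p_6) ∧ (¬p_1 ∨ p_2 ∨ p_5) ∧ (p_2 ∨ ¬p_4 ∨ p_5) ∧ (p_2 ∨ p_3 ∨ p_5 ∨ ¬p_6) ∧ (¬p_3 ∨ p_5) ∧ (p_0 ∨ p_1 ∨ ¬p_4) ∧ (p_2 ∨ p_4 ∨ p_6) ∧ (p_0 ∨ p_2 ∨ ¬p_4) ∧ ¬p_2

p_0=T, p_1=F, p_2=F, p_3=T, p_4=T, p_5=T, p_6=T

Unit clause (¬p_2) forces p_2 = False.
Set p_0 = True.
  then (¬p_0 ∨ ¬p_1) forces p_1 = False.
Set p_3 = True.
  then (¬p_3 ∨ p_5) forces p_5 = True.
Try p_4 = False:
  (¬p_3 ∨ p_4 ∨ ¬p_5 ∨ ¬p_6) forces p_6 = False.
  clause (p_2 ∨ p_4 ∨ p_6) is falsified — backtrack.
So p_4 = True.
Set p_6 = True.
All clauses satisfied.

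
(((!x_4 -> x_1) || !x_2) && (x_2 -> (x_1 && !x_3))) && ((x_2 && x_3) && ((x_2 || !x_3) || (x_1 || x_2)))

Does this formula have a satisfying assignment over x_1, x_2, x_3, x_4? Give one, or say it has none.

Unsatisfiable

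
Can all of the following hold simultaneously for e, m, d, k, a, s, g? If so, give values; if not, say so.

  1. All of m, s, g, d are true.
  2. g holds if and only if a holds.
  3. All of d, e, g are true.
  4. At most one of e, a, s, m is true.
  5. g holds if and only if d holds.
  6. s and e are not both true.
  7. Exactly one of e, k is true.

Case e = True:
  (1) forces m = True.
  Constraint (4) is violated (e=T, m=T) — contradiction.
Case e = False:
  Constraint (3) is violated (e=F) — contradiction.
Both cases fail — unsatisfiable.

Unsatisfiable — no assignment works.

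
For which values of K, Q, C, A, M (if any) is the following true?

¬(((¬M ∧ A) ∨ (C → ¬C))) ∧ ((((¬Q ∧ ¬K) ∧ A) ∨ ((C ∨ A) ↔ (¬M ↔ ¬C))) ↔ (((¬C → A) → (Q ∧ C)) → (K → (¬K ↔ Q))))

K = True, Q = False, C = True, A = False, M = True

  ¬(((¬M ∧ A) ∨ (C → ¬C))) = True
    (¬M ∧ A) ∨ (C → ¬C) = False
      ¬M ∧ A = False
        ¬M = False
      C → ¬C = False
        ¬C = False
  (((¬Q ∧ ¬K) ∧ A) ∨ ((C ∨ A) ↔ (¬M ↔ ¬C))) ↔ (((¬C → A) → (Q ∧ C)) → (K → (¬K ↔ Q))) = True
    ((¬Q ∧ ¬K) ∧ A) ∨ ((C ∨ A) ↔ (¬M ↔ ¬C)) = True
      (¬Q ∧ ¬K) ∧ A = False
        ¬Q ∧ ¬K = False
          ¬Q = True
          ¬K = False
      (C ∨ A) ↔ (¬M ↔ ¬C) = True
        C ∨ A = True
        ¬M ↔ ¬C = True
          ¬M = False
          ¬C = False
    ((¬C → A) → (Q ∧ C)) → (K → (¬K ↔ Q)) = True
      (¬C → A) → (Q ∧ C) = False
        ¬C → A = True
          ¬C = False
        Q ∧ C = False
      K → (¬K ↔ Q) = True
        ¬K ↔ Q = True
          ¬K = False
Both conjuncts True, so the formula holds.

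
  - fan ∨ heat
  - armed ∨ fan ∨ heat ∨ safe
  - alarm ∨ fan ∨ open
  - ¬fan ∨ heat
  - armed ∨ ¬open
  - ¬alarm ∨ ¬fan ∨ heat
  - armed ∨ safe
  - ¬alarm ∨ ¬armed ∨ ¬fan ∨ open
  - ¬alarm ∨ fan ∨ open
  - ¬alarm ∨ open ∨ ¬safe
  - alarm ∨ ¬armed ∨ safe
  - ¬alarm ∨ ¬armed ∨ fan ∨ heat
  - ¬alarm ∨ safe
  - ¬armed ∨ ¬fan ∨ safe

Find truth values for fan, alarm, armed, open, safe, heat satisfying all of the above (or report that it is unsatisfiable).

fan = False, alarm = True, armed = True, open = True, safe = True, heat = True

Set fan = False.
  then (fan ∨ heat) forces heat = True.
Set alarm = True.
  then (¬alarm ∨ fan ∨ open) forces open = True.
  then (¬alarm ∨ safe) forces safe = True.
  then (armed ∨ ¬open) forces armed = True.
All clauses satisfied.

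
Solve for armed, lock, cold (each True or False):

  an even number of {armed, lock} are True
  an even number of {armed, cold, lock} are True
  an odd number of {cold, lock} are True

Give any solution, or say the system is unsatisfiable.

armed=T; lock=T; cold=F

{armed, lock}: 2 true → even ✓
{armed, cold, lock}: 2 true → even ✓
{cold, lock}: 1 true → odd ✓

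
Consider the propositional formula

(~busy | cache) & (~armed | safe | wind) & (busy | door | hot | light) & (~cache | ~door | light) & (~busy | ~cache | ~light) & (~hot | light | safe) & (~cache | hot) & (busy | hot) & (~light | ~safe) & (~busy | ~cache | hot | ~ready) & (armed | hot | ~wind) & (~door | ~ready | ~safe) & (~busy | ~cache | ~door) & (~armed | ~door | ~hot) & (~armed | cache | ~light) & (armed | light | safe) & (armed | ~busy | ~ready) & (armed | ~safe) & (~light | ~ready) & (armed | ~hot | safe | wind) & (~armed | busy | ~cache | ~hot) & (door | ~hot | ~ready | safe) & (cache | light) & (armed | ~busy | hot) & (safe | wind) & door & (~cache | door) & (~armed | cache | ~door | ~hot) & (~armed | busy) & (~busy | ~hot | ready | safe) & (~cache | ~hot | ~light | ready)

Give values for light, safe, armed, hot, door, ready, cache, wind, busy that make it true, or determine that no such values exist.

Unit clause (door) forces door = True.
Try light = False:
  (~cache | ~door | light) forces cache = False.
  clause (cache | light) is falsified — backtrack.
So light = True.
  then (~light | ~safe) forces safe = False.
  then (~light | ~ready) forces ready = False.
  then (safe | wind) forces wind = True.
Try armed = True:
  (~armed | ~door | ~hot) forces hot = False.
  (~cache | hot) forces cache = False.
  clause (~armed | cache | ~light) is falsified — backtrack.
So armed = False.
  then (armed | hot | ~wind) forces hot = True.
  then (~busy | ~hot | ready | safe) forces busy = False.
  then (~cache | ~hot | ~light | ready) forces cache = False.
All clauses satisfied.

light: True, safe: False, armed: False, hot: True, door: True, ready: False, cache: False, wind: True, busy: False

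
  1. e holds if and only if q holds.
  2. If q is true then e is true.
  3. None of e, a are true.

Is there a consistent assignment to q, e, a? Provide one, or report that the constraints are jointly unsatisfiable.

q: False, e: False, a: False

  (1) e=F, q=F — same ✓
  (2) q=F ⇒ e: vacuous ✓
  (3) {e, a}: 0 true — none ✓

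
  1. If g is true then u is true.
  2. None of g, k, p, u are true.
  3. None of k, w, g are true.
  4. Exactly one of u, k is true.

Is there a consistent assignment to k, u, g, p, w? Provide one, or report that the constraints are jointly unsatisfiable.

The formula is unsatisfiable.

Case u = True:
  Constraint (2) is violated (u=T) — contradiction.
Case u = False:
  (1) with u=F forces g = False.
  (2) forces k = False.
  Constraint (4) is violated (u=F, k=F) — contradiction.
Both cases fail — unsatisfiable.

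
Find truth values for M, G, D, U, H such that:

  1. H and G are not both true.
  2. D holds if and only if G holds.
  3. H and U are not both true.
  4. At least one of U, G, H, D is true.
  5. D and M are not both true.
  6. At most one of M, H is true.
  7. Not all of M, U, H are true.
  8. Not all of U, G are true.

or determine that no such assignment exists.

M = False, G = True, D = True, U = False, H = False

  (1) H=F, G=T — not both ✓
  (2) D=T, G=T — same ✓
  (3) H=F, U=F — not both ✓
  (4) {U, G, H, D}: 2 true — at least one ✓
  (5) D=T, M=F — not both ✓
  (6) {M, H}: 0 true — at most one ✓
  (7) {M, U, H}: 0/3 true — not all ✓
  (8) {U, G}: 1/2 true — not all ✓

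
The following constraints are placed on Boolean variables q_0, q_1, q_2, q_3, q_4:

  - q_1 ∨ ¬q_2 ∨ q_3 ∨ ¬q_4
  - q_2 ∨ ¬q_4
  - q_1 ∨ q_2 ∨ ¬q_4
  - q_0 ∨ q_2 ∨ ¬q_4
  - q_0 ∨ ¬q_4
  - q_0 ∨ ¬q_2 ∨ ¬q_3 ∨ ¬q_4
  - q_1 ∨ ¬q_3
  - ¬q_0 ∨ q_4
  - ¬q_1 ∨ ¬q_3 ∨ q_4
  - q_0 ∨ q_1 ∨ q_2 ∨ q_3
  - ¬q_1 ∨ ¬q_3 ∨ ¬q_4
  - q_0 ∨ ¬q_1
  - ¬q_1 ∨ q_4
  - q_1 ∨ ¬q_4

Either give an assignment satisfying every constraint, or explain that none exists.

Set q_0 = True.
  then (¬q_0 ∨ q_4) forces q_4 = True.
  then (q_1 ∨ ¬q_4) forces q_1 = True.
  then (q_2 ∨ ¬q_4) forces q_2 = True.
  then (¬q_1 ∨ ¬q_3 ∨ ¬q_4) forces q_3 = False.
All clauses satisfied.

q_0 = True, q_1 = True, q_2 = True, q_3 = False, q_4 = True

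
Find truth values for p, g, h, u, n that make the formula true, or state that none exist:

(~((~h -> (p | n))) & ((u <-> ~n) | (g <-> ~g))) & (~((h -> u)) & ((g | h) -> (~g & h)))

Unsatisfiable

Case h = True: the conjunct ~((~h -> (p | n))) becomes ~((False -> (p | n))) = False.
Case h = False: the conjunct ~((h -> u)) becomes ~((False -> u)) = False.
Both cases fail — unsatisfiable.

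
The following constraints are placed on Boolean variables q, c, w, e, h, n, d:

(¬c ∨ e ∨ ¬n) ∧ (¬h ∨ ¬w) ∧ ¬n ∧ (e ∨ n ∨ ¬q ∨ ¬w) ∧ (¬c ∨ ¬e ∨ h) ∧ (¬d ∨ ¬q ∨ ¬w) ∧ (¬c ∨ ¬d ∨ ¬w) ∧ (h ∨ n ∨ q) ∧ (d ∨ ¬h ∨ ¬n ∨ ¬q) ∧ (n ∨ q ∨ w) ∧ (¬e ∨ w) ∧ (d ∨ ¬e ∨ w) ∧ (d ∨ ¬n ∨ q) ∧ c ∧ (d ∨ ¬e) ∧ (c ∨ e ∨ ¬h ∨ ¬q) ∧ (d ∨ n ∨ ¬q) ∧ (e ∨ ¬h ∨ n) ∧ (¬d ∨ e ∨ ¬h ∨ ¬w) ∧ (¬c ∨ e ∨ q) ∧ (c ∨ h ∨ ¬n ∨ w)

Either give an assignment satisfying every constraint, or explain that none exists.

q=T; c=T; w=F; e=F; h=F; n=F; d=T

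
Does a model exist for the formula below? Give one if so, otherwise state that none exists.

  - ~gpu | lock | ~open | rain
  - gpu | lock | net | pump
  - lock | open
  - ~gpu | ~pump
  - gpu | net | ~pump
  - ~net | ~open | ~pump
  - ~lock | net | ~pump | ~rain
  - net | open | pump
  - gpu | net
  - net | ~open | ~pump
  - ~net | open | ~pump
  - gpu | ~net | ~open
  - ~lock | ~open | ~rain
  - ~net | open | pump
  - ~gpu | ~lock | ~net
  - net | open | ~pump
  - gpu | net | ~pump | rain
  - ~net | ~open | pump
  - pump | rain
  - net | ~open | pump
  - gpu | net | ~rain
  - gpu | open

No satisfying assignment exists.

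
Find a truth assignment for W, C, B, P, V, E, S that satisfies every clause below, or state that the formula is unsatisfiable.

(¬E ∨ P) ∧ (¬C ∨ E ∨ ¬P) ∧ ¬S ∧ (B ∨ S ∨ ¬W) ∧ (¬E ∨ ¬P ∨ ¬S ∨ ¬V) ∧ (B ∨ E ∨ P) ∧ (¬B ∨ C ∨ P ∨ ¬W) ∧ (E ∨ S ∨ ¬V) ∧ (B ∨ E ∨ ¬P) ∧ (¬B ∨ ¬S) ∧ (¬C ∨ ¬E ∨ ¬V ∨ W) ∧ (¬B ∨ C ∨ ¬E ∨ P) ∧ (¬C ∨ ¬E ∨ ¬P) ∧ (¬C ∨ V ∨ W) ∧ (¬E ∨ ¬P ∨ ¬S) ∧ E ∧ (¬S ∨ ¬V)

Unit clause (¬S) forces S = False.
Unit clause (E) forces E = True.
In (¬E ∨ P) only P is left, so P = True.
In (¬C ∨ ¬E ∨ ¬P) only ¬C is left, so C = False.
Set W = False.
Set B = True.
Set V = False.
All clauses satisfied.

W = False; C = False; B = True; P = True; V = False; E = True; S = False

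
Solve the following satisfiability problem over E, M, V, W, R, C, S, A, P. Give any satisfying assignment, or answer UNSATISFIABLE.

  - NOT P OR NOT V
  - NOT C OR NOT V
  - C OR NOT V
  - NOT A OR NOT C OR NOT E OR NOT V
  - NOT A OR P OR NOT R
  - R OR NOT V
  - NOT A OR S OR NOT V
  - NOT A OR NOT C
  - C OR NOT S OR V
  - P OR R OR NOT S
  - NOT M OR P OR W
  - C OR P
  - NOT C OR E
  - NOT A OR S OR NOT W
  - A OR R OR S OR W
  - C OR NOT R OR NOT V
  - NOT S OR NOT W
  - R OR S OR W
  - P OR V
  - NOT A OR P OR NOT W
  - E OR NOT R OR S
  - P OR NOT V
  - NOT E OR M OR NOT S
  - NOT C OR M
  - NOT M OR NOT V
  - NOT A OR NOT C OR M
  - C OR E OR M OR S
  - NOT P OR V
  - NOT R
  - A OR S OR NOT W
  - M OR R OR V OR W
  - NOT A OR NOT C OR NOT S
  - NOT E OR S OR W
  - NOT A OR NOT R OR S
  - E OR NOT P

UNSATISFIABLE

Case V = True:
  (NOT P OR NOT V) forces P = False.
  Clause (P OR NOT V) is falsified — contradiction.
Case V = False:
  (P OR V) forces P = True.
  Clause (NOT P OR V) is falsified — contradiction.
Both cases fail, so the formula is unsatisfiable.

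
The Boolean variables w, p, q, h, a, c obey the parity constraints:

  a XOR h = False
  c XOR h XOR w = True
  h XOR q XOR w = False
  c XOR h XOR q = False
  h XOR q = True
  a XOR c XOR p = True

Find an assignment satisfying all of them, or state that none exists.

w = True, p = True, q = False, h = True, a = True, c = True

a XOR h = T XOR T = False ✓
c XOR h XOR w = T XOR T XOR T = True ✓
h XOR q XOR w = T XOR F XOR T = False ✓
c XOR h XOR q = T XOR T XOR F = False ✓
h XOR q = T XOR F = True ✓
a XOR c XOR p = T XOR T XOR T = True ✓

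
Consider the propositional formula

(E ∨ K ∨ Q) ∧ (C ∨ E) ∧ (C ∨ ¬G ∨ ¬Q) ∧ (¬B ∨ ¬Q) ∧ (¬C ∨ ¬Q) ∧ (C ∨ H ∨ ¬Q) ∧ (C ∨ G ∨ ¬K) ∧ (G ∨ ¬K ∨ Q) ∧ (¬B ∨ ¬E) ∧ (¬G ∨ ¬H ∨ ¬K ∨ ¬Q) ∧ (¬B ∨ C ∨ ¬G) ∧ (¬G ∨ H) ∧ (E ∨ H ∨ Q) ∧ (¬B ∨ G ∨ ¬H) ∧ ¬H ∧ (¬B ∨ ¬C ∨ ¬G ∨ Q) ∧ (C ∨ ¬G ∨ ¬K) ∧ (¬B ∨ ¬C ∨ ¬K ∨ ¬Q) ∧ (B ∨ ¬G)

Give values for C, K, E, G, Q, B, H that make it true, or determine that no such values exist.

C: False, K: False, E: True, G: False, Q: False, B: False, H: False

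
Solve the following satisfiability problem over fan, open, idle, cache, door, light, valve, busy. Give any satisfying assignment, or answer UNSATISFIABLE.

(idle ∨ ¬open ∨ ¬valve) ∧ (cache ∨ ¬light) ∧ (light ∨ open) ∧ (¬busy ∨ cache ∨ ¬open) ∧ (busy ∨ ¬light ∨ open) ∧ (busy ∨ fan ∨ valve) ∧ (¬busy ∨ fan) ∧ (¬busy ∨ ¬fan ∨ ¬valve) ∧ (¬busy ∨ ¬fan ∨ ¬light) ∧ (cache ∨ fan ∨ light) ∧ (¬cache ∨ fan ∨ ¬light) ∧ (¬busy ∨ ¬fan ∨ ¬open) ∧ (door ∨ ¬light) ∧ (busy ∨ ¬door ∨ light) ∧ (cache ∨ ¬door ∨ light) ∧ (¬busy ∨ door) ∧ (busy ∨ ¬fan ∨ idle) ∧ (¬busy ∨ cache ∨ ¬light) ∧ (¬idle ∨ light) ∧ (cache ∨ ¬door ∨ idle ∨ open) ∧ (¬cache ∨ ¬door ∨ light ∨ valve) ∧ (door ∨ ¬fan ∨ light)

fan = True, open = True, idle = True, cache = True, door = True, light = True, valve = False, busy = False

Set fan = True.
Set open = True.
  then (¬busy ∨ ¬fan ∨ ¬open) forces busy = False.
  then (busy ∨ ¬fan ∨ idle) forces idle = True.
  then (¬idle ∨ light) forces light = True.
  then (cache ∨ ¬light) forces cache = True.
  then (door ∨ ¬light) forces door = True.
Set valve = False.
All clauses satisfied.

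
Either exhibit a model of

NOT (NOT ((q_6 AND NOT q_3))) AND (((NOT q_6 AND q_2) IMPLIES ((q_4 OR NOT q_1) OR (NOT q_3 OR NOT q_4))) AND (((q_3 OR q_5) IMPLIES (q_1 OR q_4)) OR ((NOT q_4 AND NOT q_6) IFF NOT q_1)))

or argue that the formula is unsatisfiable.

q_1=T, q_2=T, q_3=F, q_4=F, q_5=T, q_6=T

  NOT (NOT ((q_6 AND NOT q_3))) = True
    NOT ((q_6 AND NOT q_3)) = False
      q_6 AND NOT q_3 = True
        NOT q_3 = True
  ((NOT q_6 AND q_2) IMPLIES ((q_4 OR NOT q_1) OR (NOT q_3 OR NOT q_4))) AND (((q_3 OR q_5) IMPLIES (q_1 OR q_4)) OR ((NOT q_4 AND NOT q_6) IFF NOT q_1)) = True
    (NOT q_6 AND q_2) IMPLIES ((q_4 OR NOT q_1) OR (NOT q_3 OR NOT q_4)) = True
      NOT q_6 AND q_2 = False
        NOT q_6 = False
      (q_4 OR NOT q_1) OR (NOT q_3 OR NOT q_4) = True
        q_4 OR NOT q_1 = False
          NOT q_1 = False
        NOT q_3 OR NOT q_4 = True
          NOT q_3 = True
          NOT q_4 = True
    ((q_3 OR q_5) IMPLIES (q_1 OR q_4)) OR ((NOT q_4 AND NOT q_6) IFF NOT q_1) = True
      (q_3 OR q_5) IMPLIES (q_1 OR q_4) = True
        q_3 OR q_5 = True
        q_1 OR q_4 = True
      (NOT q_4 AND NOT q_6) IFF NOT q_1 = True
        NOT q_4 AND NOT q_6 = False
          NOT q_4 = True
          NOT q_6 = False
        NOT q_1 = False
Both conjuncts True, so the formula holds.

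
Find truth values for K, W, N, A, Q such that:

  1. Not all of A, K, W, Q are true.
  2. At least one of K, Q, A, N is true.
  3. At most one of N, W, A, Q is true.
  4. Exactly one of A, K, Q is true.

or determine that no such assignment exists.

K=F, W=F, N=F, A=T, Q=F

  (1) {A, K, W, Q}: 1/4 true — not all ✓
  (2) {K, Q, A, N}: 1 true — at least one ✓
  (3) {N, W, A, Q}: 1 true — at most one ✓
  (4) {A, K, Q}: 1 true — exactly one ✓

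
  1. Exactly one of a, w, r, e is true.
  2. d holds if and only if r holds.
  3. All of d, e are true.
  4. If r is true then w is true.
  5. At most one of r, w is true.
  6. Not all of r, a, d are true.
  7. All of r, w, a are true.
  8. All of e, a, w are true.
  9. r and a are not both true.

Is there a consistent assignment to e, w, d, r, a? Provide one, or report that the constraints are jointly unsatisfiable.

No satisfying assignment exists.

Case e = True:
  (1) with e=T forces a = False.
  Constraint (7) is violated (a=F) — contradiction.
Case e = False:
  Constraint (3) is violated (e=F) — contradiction.
Both cases fail — unsatisfiable.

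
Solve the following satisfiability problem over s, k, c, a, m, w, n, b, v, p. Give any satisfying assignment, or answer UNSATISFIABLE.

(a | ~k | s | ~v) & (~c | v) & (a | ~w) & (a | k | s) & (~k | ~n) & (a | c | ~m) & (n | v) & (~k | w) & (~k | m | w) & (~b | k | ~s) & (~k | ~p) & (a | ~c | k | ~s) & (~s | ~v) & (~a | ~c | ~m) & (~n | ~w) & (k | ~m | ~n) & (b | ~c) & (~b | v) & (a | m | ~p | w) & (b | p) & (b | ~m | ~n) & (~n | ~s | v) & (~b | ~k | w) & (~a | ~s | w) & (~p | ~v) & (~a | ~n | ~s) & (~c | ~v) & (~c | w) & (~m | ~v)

Set s = False.
Set k = False.
  then (a | k | s) forces a = True.
Try c = True:
  (~c | v) forces v = True.
  clause (~c | ~v) is falsified — backtrack.
So c = False.
Set m = False.
Set w = False.
Set n = True.
Set b = True.
  then (~b | v) forces v = True.
  then (~p | ~v) forces p = False.
All clauses satisfied.

s: False, k: False, c: False, a: True, m: False, w: False, n: True, b: True, v: True, p: False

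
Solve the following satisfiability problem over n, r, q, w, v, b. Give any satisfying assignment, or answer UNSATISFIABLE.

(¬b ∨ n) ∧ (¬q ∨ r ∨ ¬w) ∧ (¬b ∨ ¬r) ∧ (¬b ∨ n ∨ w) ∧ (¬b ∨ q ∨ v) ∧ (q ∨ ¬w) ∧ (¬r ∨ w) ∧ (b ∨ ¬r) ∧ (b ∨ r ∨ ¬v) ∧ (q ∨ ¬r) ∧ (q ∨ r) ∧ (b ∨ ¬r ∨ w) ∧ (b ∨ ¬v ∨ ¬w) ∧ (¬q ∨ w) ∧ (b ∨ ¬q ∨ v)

UNSATISFIABLE

Case r = True:
  (¬b ∨ ¬r) forces b = False.
  Clause (b ∨ ¬r) is falsified — contradiction.
Case r = False:
  (q ∨ r) forces q = True.
  (¬q ∨ r ∨ ¬w) forces w = False.
  Clause (¬q ∨ w) is falsified — contradiction.
Both cases fail, so the formula is unsatisfiable.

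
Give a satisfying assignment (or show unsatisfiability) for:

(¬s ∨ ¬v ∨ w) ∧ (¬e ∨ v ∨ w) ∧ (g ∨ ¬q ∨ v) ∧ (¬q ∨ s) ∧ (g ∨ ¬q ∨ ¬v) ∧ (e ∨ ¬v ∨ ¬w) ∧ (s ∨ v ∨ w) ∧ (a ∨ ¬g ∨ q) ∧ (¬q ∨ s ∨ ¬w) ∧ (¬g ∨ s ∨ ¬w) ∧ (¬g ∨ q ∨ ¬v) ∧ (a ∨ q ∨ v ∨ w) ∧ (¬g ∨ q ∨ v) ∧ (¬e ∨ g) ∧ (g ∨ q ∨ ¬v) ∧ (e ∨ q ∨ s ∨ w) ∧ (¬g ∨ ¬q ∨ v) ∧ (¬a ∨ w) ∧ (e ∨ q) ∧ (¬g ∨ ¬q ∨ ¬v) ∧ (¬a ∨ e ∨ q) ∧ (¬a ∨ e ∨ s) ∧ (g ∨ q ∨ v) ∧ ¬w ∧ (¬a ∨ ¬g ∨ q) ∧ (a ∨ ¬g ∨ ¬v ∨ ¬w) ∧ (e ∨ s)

Case g = True:
  (¬w) forces w = False.
  (¬a ∨ w) forces a = False.
  (a ∨ ¬g ∨ q) forces q = True.
  (¬q ∨ s) forces s = True.
  (¬s ∨ ¬v ∨ w) forces v = False.
  Clause (¬g ∨ ¬q ∨ v) is falsified — contradiction.
Case g = False:
  (¬e ∨ g) forces e = False.
  (e ∨ q) forces q = True.
  (g ∨ ¬q ∨ v) forces v = True.
  Clause (g ∨ ¬q ∨ ¬v) is falsified — contradiction.
Both cases fail, so the formula is unsatisfiable.

Unsatisfiable — no assignment works.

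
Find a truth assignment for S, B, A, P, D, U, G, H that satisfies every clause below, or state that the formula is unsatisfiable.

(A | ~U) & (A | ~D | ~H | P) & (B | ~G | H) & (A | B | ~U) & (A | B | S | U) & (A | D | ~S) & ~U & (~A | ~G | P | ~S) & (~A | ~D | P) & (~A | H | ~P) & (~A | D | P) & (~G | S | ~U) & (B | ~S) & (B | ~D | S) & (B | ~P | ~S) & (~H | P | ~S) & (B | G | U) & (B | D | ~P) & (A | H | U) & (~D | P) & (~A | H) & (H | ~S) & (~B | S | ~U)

Unit clause (~U) forces U = False.
Set S = True.
  then (B | ~S) forces B = True.
  then (H | ~S) forces H = True.
  then (~H | P | ~S) forces P = True.
Set A = False.
  then (A | D | ~S) forces D = True.
Set G = False.
All clauses satisfied.

S = True, B = True, A = False, P = True, D = True, U = False, G = False, H = True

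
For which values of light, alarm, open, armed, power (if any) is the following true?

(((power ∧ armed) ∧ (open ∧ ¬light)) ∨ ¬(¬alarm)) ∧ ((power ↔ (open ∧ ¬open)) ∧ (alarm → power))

Case alarm = True: the formula simplifies to (power ↔ (open ∧ ¬open)) ∧ power.
  power = True: simplifies to open ∧ ¬open.
    open = True: the conjunct ¬open is False.
    open = False: the conjunct open is False.
  power = False: the conjunct power is False.
Case alarm = False: the formula simplifies to ((power ∧ armed) ∧ (open ∧ ¬light)) ∧ (power ↔ (open ∧ ¬open)).
  open = True: simplifies to ((power ∧ armed) ∧ ¬light) ∧ ¬power.
    power = True: the conjunct ¬power is False.
    power = False: the conjunct power is False.
  open = False: the conjunct open is False.
Both cases fail — unsatisfiable.

UNSATISFIABLE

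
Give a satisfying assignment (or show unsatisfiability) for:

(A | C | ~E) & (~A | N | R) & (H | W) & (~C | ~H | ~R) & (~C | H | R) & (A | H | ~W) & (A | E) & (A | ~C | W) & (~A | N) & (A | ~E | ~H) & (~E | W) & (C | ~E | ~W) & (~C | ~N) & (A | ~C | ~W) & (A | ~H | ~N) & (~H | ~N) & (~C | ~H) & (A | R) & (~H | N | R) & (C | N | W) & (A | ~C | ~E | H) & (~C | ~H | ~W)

E = False; R = True; H = False; N = True; C = False; W = True; A = True

Try E = True:
  (~E | W) forces W = True.
  (C | ~E | ~W) forces C = True.
  (~C | ~N) forces N = False.
  (~A | N) forces A = False.
  clause (A | ~C | ~W) is falsified — backtrack.
So E = False.
  then (A | E) forces A = True.
  then (~A | N) forces N = True.
  then (~C | ~N) forces C = False.
  then (~H | ~N) forces H = False.
  then (H | W) forces W = True.
Set R = True.
All clauses satisfied.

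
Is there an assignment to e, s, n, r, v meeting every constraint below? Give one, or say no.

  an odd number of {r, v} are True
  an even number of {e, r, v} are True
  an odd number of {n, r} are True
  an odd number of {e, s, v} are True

e=T, s=T, n=T, r=F, v=T

{r, v}: 1 true → odd ✓
{e, r, v}: 2 true → even ✓
{n, r}: 1 true → odd ✓
{e, s, v}: 3 true → odd ✓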